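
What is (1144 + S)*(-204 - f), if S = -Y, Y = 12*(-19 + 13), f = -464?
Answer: 316160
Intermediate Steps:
Y = -72 (Y = 12*(-6) = -72)
S = 72 (S = -1*(-72) = 72)
(1144 + S)*(-204 - f) = (1144 + 72)*(-204 - 1*(-464)) = 1216*(-204 + 464) = 1216*260 = 316160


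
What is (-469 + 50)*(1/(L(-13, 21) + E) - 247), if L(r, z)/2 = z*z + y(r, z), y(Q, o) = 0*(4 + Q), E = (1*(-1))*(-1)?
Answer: 91383900/883 ≈ 1.0349e+5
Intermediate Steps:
E = 1 (E = -1*(-1) = 1)
y(Q, o) = 0
L(r, z) = 2*z**2 (L(r, z) = 2*(z*z + 0) = 2*(z**2 + 0) = 2*z**2)
(-469 + 50)*(1/(L(-13, 21) + E) - 247) = (-469 + 50)*(1/(2*21**2 + 1) - 247) = -419*(1/(2*441 + 1) - 247) = -419*(1/(882 + 1) - 247) = -419*(1/883 - 247) = -419*(-218100/883) = 91383900/883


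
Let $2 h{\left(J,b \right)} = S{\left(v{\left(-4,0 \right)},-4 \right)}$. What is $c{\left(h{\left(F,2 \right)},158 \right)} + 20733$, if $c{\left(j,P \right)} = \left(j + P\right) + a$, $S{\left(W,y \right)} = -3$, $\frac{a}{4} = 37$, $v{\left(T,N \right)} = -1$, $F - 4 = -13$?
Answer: $\frac{42075}{2} \approx 21038.0$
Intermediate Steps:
$F = -9$ ($F = 4 - 13 = -9$)
$a = 148$ ($a = 4 \cdot 37 = 148$)
$h{\left(J,b \right)} = - \frac{3}{2}$ ($h{\left(J,b \right)} = \frac{1}{2} \left(-3\right) = - \frac{3}{2}$)
$c{\left(j,P \right)} = 148 + P + j$ ($c{\left(j,P \right)} = \left(j + P\right) + 148 = \left(P + j\right) + 148 = 148 + P + j$)
$c{\left(h{\left(F,2 \right)},158 \right)} + 20733 = \left(148 + 158 - \frac{3}{2}\right) + 20733 = \frac{609}{2} + 20733 = \frac{42075}{2}$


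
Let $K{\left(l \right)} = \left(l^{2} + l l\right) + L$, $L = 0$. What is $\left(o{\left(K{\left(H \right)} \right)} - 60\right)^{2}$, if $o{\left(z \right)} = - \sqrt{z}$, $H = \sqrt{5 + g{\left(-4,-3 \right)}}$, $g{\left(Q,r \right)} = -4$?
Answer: $\left(60 + \sqrt{2}\right)^{2} \approx 3771.7$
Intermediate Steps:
$H = 1$ ($H = \sqrt{5 - 4} = \sqrt{1} = 1$)
$K{\left(l \right)} = 2 l^{2}$ ($K{\left(l \right)} = \left(l^{2} + l l\right) + 0 = \left(l^{2} + l^{2}\right) + 0 = 2 l^{2} + 0 = 2 l^{2}$)
$\left(o{\left(K{\left(H \right)} \right)} - 60\right)^{2} = \left(- \sqrt{2 \cdot 1^{2}} - 60\right)^{2} = \left(- \sqrt{2 \cdot 1} - 60\right)^{2} = \left(- \sqrt{2} - 60\right)^{2} = \left(-60 - \sqrt{2}\right)^{2}$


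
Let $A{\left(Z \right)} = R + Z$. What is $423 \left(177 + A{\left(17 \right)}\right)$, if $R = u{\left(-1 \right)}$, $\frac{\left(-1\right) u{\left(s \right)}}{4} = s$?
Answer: $83754$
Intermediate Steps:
$u{\left(s \right)} = - 4 s$
$R = 4$ ($R = \left(-4\right) \left(-1\right) = 4$)
$A{\left(Z \right)} = 4 + Z$
$423 \left(177 + A{\left(17 \right)}\right) = 423 \left(177 + \left(4 + 17\right)\right) = 423 \left(177 + 21\right) = 423 \cdot 198 = 83754$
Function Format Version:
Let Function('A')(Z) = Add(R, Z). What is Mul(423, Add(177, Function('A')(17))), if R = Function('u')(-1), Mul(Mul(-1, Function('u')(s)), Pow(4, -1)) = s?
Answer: 83754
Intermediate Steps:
Function('u')(s) = Mul(-4, s)
R = 4 (R = Mul(-4, -1) = 4)
Function('A')(Z) = Add(4, Z)
Mul(423, Add(177, Function('A')(17))) = Mul(423, Add(177, Add(4, 17))) = Mul(423, Add(177, 21)) = Mul(423, 198) = 83754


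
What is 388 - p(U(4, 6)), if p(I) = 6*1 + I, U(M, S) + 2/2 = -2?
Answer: 385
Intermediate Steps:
U(M, S) = -3 (U(M, S) = -1 - 2 = -3)
p(I) = 6 + I
388 - p(U(4, 6)) = 388 - (6 - 3) = 388 - 1*3 = 388 - 3 = 385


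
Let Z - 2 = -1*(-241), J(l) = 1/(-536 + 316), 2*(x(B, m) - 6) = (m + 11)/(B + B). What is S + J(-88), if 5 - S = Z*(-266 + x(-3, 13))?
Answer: 14007619/220 ≈ 63671.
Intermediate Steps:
x(B, m) = 6 + (11 + m)/(4*B) (x(B, m) = 6 + ((m + 11)/(B + B))/2 = 6 + ((11 + m)/((2*B)))/2 = 6 + ((11 + m)*(1/(2*B)))/2 = 6 + ((11 + m)/(2*B))/2 = 6 + (11 + m)/(4*B))
J(l) = -1/220 (J(l) = 1/(-220) = -1/220)
Z = 243 (Z = 2 - 1*(-241) = 2 + 241 = 243)
S = 63671 (S = 5 - 243*(-266 + (1/4)*(11 + 13 + 24*(-3))/(-3)) = 5 - 243*(-266 + (1/4)*(-1/3)*(11 + 13 - 72)) = 5 - 243*(-266 + (1/4)*(-1/3)*(-48)) = 5 - 243*(-266 + 4) = 5 - 243*(-262) = 5 - 1*(-63666) = 5 + 63666 = 63671)
S + J(-88) = 63671 - 1/220 = 14007619/220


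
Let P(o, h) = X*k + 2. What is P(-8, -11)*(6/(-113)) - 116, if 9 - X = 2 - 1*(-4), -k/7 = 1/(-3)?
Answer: -13162/113 ≈ -116.48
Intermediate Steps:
k = 7/3 (k = -7/(-3) = -7*(-⅓) = 7/3 ≈ 2.3333)
X = 3 (X = 9 - (2 - 1*(-4)) = 9 - (2 + 4) = 9 - 1*6 = 9 - 6 = 3)
P(o, h) = 9 (P(o, h) = 3*(7/3) + 2 = 7 + 2 = 9)
P(-8, -11)*(6/(-113)) - 116 = 9*(6/(-113)) - 116 = 9*(6*(-1/113)) - 116 = 9*(-6/113) - 116 = -54/113 - 116 = -13162/113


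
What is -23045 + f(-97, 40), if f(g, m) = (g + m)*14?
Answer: -23843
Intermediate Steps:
f(g, m) = 14*g + 14*m
-23045 + f(-97, 40) = -23045 + (14*(-97) + 14*40) = -23045 + (-1358 + 560) = -23045 - 798 = -23843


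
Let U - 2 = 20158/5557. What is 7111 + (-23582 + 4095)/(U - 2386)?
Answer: 94170677289/13227730 ≈ 7119.2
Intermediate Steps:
U = 31272/5557 (U = 2 + 20158/5557 = 31272/5557 ≈ 5.6275)
7111 + (-23582 + 4095)/(U - 2386) = 7111 + (-23582 + 4095)/(31272/5557 - 2386) = 7111 - 19487/(-13227730/5557) = 7111 - 19487*(-5557/13227730) = 7111 + 108289259/13227730 = 94170677289/13227730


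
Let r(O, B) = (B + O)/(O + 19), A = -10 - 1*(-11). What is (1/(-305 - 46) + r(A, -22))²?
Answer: 54626881/49280400 ≈ 1.1085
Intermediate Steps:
A = 1 (A = -10 + 11 = 1)
r(O, B) = (B + O)/(19 + O)
(1/(-305 - 46) + r(A, -22))² = (1/(-305 - 46) + (-22 + 1)/(19 + 1))² = (1/(-351) - 21/20)² = (-1/351 + (1/20)*(-21))² = (-1/351 - 21/20)² = (-7391/7020)² = 54626881/49280400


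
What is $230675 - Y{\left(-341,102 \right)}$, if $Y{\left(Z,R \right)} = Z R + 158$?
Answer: $265299$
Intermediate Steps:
$Y{\left(Z,R \right)} = 158 + R Z$ ($Y{\left(Z,R \right)} = R Z + 158 = 158 + R Z$)
$230675 - Y{\left(-341,102 \right)} = 230675 - \left(158 + 102 \left(-341\right)\right) = 230675 - \left(158 - 34782\right) = 230675 - -34624 = 230675 + 34624 = 265299$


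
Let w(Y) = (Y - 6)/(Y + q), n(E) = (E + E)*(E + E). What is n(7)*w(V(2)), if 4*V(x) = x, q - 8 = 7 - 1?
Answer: -2156/29 ≈ -74.345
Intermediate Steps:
n(E) = 4*E² (n(E) = (2*E)*(2*E) = 4*E²)
q = 14 (q = 8 + (7 - 1) = 8 + 6 = 14)
V(x) = x/4
w(Y) = (-6 + Y)/(14 + Y) (w(Y) = (Y - 6)/(Y + 14) = (-6 + Y)/(14 + Y))
n(7)*w(V(2)) = (4*7²)*((-6 + (¼)*2)/(14 + (¼)*2)) = (4*49)*((-6 + ½)/(14 + ½)) = 196*(-11/2/(29/2)) = 196*((2/29)*(-11/2)) = 196*(-11/29) = -2156/29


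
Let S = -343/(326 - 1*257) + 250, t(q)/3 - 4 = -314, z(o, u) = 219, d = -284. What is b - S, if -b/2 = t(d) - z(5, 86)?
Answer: 141655/69 ≈ 2053.0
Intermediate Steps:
t(q) = -930 (t(q) = 12 + 3*(-314) = 12 - 942 = -930)
S = 16907/69 (S = -343/(326 - 257) + 250 = -343/69 + 250 = 16907/69 ≈ 245.03)
b = 2298 (b = -2*(-930 - 1*219) = -2*(-930 - 219) = -2*(-1149) = 2298)
b - S = 2298 - 1*16907/69 = 2298 - 16907/69 = 141655/69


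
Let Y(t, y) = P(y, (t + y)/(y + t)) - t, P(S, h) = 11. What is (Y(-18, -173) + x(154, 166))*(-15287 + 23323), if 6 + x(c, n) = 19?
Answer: 337512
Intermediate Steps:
x(c, n) = 13 (x(c, n) = -6 + 19 = 13)
Y(t, y) = 11 - t
(Y(-18, -173) + x(154, 166))*(-15287 + 23323) = ((11 - 1*(-18)) + 13)*(-15287 + 23323) = ((11 + 18) + 13)*8036 = (29 + 13)*8036 = 42*8036 = 337512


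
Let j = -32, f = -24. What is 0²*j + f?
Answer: -24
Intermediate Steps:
0²*j + f = 0²*(-32) - 24 = 0*(-32) - 24 = 0 - 24 = -24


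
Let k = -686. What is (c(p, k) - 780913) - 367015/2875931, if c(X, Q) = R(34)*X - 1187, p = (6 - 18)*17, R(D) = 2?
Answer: -2250439381963/2875931 ≈ -7.8251e+5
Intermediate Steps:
p = -204 (p = -12*17 = -204)
c(X, Q) = -1187 + 2*X (c(X, Q) = 2*X - 1187 = -1187 + 2*X)
(c(p, k) - 780913) - 367015/2875931 = ((-1187 + 2*(-204)) - 780913) - 367015/2875931 = ((-1187 - 408) - 780913) - 367015*1/2875931 = (-1595 - 780913) - 367015/2875931 = -782508 - 367015/2875931 = -2250439381963/2875931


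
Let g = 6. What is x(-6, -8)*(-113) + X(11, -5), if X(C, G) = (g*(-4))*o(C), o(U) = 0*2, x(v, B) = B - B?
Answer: 0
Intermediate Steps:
x(v, B) = 0
o(U) = 0
X(C, G) = 0 (X(C, G) = (6*(-4))*0 = -24*0 = 0)
x(-6, -8)*(-113) + X(11, -5) = 0*(-113) + 0 = 0 + 0 = 0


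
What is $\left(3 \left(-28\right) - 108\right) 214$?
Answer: $-41088$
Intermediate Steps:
$\left(3 \left(-28\right) - 108\right) 214 = \left(-84 - 108\right) 214 = \left(-192\right) 214 = -41088$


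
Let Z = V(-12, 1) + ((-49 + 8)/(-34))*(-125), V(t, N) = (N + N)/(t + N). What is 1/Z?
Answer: -374/56443 ≈ -0.0066262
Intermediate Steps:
V(t, N) = 2*N/(N + t) (V(t, N) = (2*N)/(N + t) = 2*N/(N + t))
Z = -56443/374 (Z = 2*1/(1 - 12) + ((-49 + 8)/(-34))*(-125) = 2*1/(-11) - 41*(-1/34)*(-125) = 2*1*(-1/11) + (41/34)*(-125) = -2/11 - 5125/34 = -56443/374 ≈ -150.92)
1/Z = 1/(-56443/374) = -374/56443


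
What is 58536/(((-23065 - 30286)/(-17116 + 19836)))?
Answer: -159217920/53351 ≈ -2984.3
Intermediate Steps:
58536/(((-23065 - 30286)/(-17116 + 19836))) = 58536/((-53351/2720)) = 58536/((-53351*1/2720)) = 58536/(-53351/2720) = 58536*(-2720/53351) = -159217920/53351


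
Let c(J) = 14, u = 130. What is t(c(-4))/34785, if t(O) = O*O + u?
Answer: 326/34785 ≈ 0.0093719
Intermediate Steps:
t(O) = 130 + O² (t(O) = O*O + 130 = O² + 130 = 130 + O²)
t(c(-4))/34785 = (130 + 14²)/34785 = (130 + 196)*(1/34785) = 326*(1/34785) = 326/34785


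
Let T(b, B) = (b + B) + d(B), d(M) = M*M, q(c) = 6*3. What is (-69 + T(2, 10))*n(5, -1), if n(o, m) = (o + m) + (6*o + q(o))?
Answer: 2236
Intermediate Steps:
q(c) = 18
d(M) = M²
T(b, B) = B + b + B² (T(b, B) = (b + B) + B² = (B + b) + B² = B + b + B²)
n(o, m) = 18 + m + 7*o (n(o, m) = (o + m) + (6*o + 18) = (m + o) + (18 + 6*o) = 18 + m + 7*o)
(-69 + T(2, 10))*n(5, -1) = (-69 + (10 + 2 + 10²))*(18 - 1 + 7*5) = (-69 + (10 + 2 + 100))*(18 - 1 + 35) = (-69 + 112)*52 = 43*52 = 2236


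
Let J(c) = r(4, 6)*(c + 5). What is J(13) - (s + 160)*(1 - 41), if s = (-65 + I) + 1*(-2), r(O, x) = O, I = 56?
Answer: 6032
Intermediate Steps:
J(c) = 20 + 4*c (J(c) = 4*(c + 5) = 4*(5 + c) = 20 + 4*c)
s = -11 (s = (-65 + 56) + 1*(-2) = -9 - 2 = -11)
J(13) - (s + 160)*(1 - 41) = (20 + 4*13) - (-11 + 160)*(1 - 41) = (20 + 52) - 149*(-40) = 72 - 1*(-5960) = 72 + 5960 = 6032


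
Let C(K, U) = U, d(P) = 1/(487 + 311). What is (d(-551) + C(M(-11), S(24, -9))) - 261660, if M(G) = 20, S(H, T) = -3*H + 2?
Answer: -208860539/798 ≈ -2.6173e+5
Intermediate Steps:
S(H, T) = 2 - 3*H
d(P) = 1/798
(d(-551) + C(M(-11), S(24, -9))) - 261660 = (1/798 + (2 - 3*24)) - 261660 = (1/798 + (2 - 72)) - 261660 = (1/798 - 70) - 261660 = -55859/798 - 261660 = -208860539/798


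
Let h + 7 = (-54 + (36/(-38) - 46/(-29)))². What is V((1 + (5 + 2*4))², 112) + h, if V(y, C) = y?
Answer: 921858193/303601 ≈ 3036.4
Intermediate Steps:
h = 862352397/303601 (h = -7 + (-54 + (36/(-38) - 46/(-29)))² = -7 + (-54 + (36*(-1/38) - 46*(-1/29)))² = -7 + (-54 + (-18/19 + 46/29))² = -7 + (-54 + 352/551)² = -7 + (-29402/551)² = -7 + 864477604/303601 = 862352397/303601 ≈ 2840.4)
V((1 + (5 + 2*4))², 112) + h = (1 + (5 + 2*4))² + 862352397/303601 = (1 + (5 + 8))² + 862352397/303601 = (1 + 13)² + 862352397/303601 = 14² + 862352397/303601 = 196 + 862352397/303601 = 921858193/303601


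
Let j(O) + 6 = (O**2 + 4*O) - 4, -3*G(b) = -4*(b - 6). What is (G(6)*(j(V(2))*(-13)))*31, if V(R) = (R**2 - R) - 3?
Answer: 0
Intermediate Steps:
V(R) = -3 + R**2 - R
G(b) = -8 + 4*b/3 (G(b) = -(-4)*(b - 6)/3 = -(-4)*(-6 + b)/3 = -(24 - 4*b)/3 = -8 + 4*b/3)
j(O) = -10 + O**2 + 4*O (j(O) = -6 + ((O**2 + 4*O) - 4) = -6 + (-4 + O**2 + 4*O) = -10 + O**2 + 4*O)
(G(6)*(j(V(2))*(-13)))*31 = ((-8 + (4/3)*6)*((-10 + (-3 + 2**2 - 1*2)**2 + 4*(-3 + 2**2 - 1*2))*(-13)))*31 = ((-8 + 8)*((-10 + (-3 + 4 - 2)**2 + 4*(-3 + 4 - 2))*(-13)))*31 = (0*((-10 + (-1)**2 + 4*(-1))*(-13)))*31 = (0*((-10 + 1 - 4)*(-13)))*31 = (0*(-13*(-13)))*31 = (0*169)*31 = 0*31 = 0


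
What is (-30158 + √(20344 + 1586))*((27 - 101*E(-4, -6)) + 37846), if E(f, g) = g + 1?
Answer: -1157403724 + 38378*√21930 ≈ -1.1517e+9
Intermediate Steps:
E(f, g) = 1 + g
(-30158 + √(20344 + 1586))*((27 - 101*E(-4, -6)) + 37846) = (-30158 + √(20344 + 1586))*((27 - 101*(1 - 6)) + 37846) = (-30158 + √21930)*((27 - 101*(-5)) + 37846) = (-30158 + √21930)*((27 + 505) + 37846) = (-30158 + √21930)*(532 + 37846) = (-30158 + √21930)*38378 = -1157403724 + 38378*√21930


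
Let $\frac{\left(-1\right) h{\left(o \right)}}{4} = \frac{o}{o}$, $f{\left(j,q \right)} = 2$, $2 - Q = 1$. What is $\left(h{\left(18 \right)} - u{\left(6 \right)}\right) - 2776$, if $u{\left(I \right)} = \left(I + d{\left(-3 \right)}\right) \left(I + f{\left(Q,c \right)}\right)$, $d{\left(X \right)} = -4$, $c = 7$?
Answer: $-2796$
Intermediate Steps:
$Q = 1$ ($Q = 2 - 1 = 1$)
$h{\left(o \right)} = -4$ ($h{\left(o \right)} = - 4 \frac{o}{o} = \left(-4\right) 1 = -4$)
$u{\left(I \right)} = \left(-4 + I\right) \left(2 + I\right)$ ($u{\left(I \right)} = \left(I - 4\right) \left(I + 2\right) = \left(-4 + I\right) \left(2 + I\right)$)
$\left(h{\left(18 \right)} - u{\left(6 \right)}\right) - 2776 = \left(-4 - \left(-8 + 6^{2} - 12\right)\right) - 2776 = \left(-4 - \left(-8 + 36 - 12\right)\right) - 2776 = \left(-4 - 16\right) - 2776 = -20 - 2776 = -2796$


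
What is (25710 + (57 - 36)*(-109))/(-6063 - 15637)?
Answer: -23421/21700 ≈ -1.0793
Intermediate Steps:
(25710 + (57 - 36)*(-109))/(-6063 - 15637) = (25710 + 21*(-109))/(-21700) = (25710 - 2289)*(-1/21700) = 23421*(-1/21700) = -23421/21700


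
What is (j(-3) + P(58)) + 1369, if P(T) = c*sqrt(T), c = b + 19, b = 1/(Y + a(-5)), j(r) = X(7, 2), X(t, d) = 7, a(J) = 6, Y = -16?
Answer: 1376 + 189*sqrt(58)/10 ≈ 1519.9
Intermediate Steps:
j(r) = 7
b = -1/10 (b = 1/(-16 + 6) = 1/(-10) = -1/10 ≈ -0.10000)
c = 189/10 (c = -1/10 + 19 = 189/10 ≈ 18.900)
P(T) = 189*sqrt(T)/10
(j(-3) + P(58)) + 1369 = (7 + 189*sqrt(58)/10) + 1369 = 1376 + 189*sqrt(58)/10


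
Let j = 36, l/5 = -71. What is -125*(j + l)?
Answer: 39875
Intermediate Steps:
l = -355 (l = 5*(-71) = -355)
-125*(j + l) = -125*(36 - 355) = -125*(-319) = 39875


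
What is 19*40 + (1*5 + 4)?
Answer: 769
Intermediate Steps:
19*40 + (1*5 + 4) = 760 + (5 + 4) = 760 + 9 = 769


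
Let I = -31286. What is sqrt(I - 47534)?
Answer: 2*I*sqrt(19705) ≈ 280.75*I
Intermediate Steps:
sqrt(I - 47534) = sqrt(-31286 - 47534) = sqrt(-78820) = 2*I*sqrt(19705)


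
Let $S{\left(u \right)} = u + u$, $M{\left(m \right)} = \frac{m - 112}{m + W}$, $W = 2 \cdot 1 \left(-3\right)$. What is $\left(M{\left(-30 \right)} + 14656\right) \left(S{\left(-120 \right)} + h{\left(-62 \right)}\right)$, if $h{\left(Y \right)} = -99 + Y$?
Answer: $- \frac{105815479}{18} \approx -5.8786 \cdot 10^{6}$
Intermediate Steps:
$W = -6$ ($W = 2 \left(-3\right) = -6$)
$M{\left(m \right)} = \frac{-112 + m}{-6 + m}$ ($M{\left(m \right)} = \frac{m - 112}{m - 6} = \frac{-112 + m}{-6 + m}$)
$S{\left(u \right)} = 2 u$
$\left(M{\left(-30 \right)} + 14656\right) \left(S{\left(-120 \right)} + h{\left(-62 \right)}\right) = \left(\frac{-112 - 30}{-6 - 30} + 14656\right) \left(2 \left(-120\right) - 161\right) = \left(\frac{1}{-36} \left(-142\right) + 14656\right) \left(-240 - 161\right) = \left(\left(- \frac{1}{36}\right) \left(-142\right) + 14656\right) \left(-401\right) = \left(\frac{71}{18} + 14656\right) \left(-401\right) = \frac{263879}{18} \left(-401\right) = - \frac{105815479}{18}$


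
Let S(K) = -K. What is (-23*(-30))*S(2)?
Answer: -1380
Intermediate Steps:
(-23*(-30))*S(2) = (-23*(-30))*(-1*2) = 690*(-2) = -1380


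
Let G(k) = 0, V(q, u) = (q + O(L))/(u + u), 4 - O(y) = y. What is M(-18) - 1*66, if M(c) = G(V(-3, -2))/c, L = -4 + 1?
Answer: -66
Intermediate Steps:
L = -3
O(y) = 4 - y
V(q, u) = (7 + q)/(2*u) (V(q, u) = (q + (4 - 1*(-3)))/(u + u) = (q + (4 + 3))/((2*u)) = (q + 7)*(1/(2*u)) = (7 + q)*(1/(2*u)) = (7 + q)/(2*u))
M(c) = 0 (M(c) = 0/c = 0)
M(-18) - 1*66 = 0 - 1*66 = 0 - 66 = -66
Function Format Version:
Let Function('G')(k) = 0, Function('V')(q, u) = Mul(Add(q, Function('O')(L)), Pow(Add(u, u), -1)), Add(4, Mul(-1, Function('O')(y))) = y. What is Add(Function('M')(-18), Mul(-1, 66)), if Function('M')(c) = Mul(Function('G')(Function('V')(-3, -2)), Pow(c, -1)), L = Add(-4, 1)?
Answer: -66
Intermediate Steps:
L = -3
Function('O')(y) = Add(4, Mul(-1, y))
Function('V')(q, u) = Mul(Rational(1, 2), Pow(u, -1), Add(7, q)) (Function('V')(q, u) = Mul(Add(q, Add(4, Mul(-1, -3))), Pow(Add(u, u), -1)) = Mul(Add(q, Add(4, 3)), Pow(Mul(2, u), -1)) = Mul(Add(q, 7), Mul(Rational(1, 2), Pow(u, -1))) = Mul(Add(7, q), Mul(Rational(1, 2), Pow(u, -1))) = Mul(Rational(1, 2), Pow(u, -1), Add(7, q)))
Function('M')(c) = 0 (Function('M')(c) = Mul(0, Pow(c, -1)) = 0)
Add(Function('M')(-18), Mul(-1, 66)) = Add(0, Mul(-1, 66)) = Add(0, -66) = -66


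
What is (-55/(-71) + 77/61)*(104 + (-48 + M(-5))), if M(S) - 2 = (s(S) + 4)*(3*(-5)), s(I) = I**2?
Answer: -3325894/4331 ≈ -767.93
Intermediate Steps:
M(S) = -58 - 15*S**2 (M(S) = 2 + (S**2 + 4)*(3*(-5)) = 2 + (4 + S**2)*(-15) = 2 + (-60 - 15*S**2) = -58 - 15*S**2)
(-55/(-71) + 77/61)*(104 + (-48 + M(-5))) = (-55/(-71) + 77/61)*(104 + (-48 + (-58 - 15*(-5)**2))) = (-55*(-1/71) + 77*(1/61))*(104 + (-48 + (-58 - 15*25))) = (55/71 + 77/61)*(104 + (-48 + (-58 - 375))) = 8822*(104 + (-48 - 433))/4331 = 8822*(104 - 481)/4331 = (8822/4331)*(-377) = -3325894/4331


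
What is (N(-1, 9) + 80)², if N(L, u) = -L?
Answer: 6561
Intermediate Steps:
(N(-1, 9) + 80)² = (-1*(-1) + 80)² = (1 + 80)² = 81² = 6561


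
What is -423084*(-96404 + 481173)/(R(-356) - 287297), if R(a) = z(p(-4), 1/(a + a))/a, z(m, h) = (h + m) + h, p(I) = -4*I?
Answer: 982443033727936/1733851347 ≈ 5.6663e+5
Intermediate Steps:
z(m, h) = m + 2*h
R(a) = (16 + 1/a)/a (R(a) = (-4*(-4) + 2/(a + a))/a = (16 + 2/((2*a)))/a = (16 + 2*(1/(2*a)))/a = (16 + 1/a)/a)
-423084*(-96404 + 481173)/(R(-356) - 287297) = -423084*(-96404 + 481173)/((1 + 16*(-356))/(-356)² - 287297) = -423084*384769/((1 - 5696)/126736 - 287297) = -423084*384769/((1/126736)*(-5695) - 287297) = -423084*384769/(-5695/126736 - 287297) = -423084/((-36410878287/126736*1/384769)) = -423084/(-5201554041/6966297712) = -423084*(-6966297712/5201554041) = 982443033727936/1733851347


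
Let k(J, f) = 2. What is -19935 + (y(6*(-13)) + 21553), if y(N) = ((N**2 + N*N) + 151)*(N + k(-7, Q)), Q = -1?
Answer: -934626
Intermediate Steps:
y(N) = (2 + N)*(151 + 2*N**2) (y(N) = ((N**2 + N*N) + 151)*(N + 2) = ((N**2 + N**2) + 151)*(2 + N) = (2*N**2 + 151)*(2 + N) = (151 + 2*N**2)*(2 + N) = (2 + N)*(151 + 2*N**2))
-19935 + (y(6*(-13)) + 21553) = -19935 + ((302 + 2*(6*(-13))**3 + 4*(6*(-13))**2 + 151*(6*(-13))) + 21553) = -19935 + ((302 + 2*(-78)**3 + 4*(-78)**2 + 151*(-78)) + 21553) = -19935 + ((302 + 2*(-474552) + 4*6084 - 11778) + 21553) = -19935 + ((302 - 949104 + 24336 - 11778) + 21553) = -19935 + (-936244 + 21553) = -19935 - 914691 = -934626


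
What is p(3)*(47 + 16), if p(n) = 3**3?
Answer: 1701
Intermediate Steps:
p(n) = 27
p(3)*(47 + 16) = 27*(47 + 16) = 27*63 = 1701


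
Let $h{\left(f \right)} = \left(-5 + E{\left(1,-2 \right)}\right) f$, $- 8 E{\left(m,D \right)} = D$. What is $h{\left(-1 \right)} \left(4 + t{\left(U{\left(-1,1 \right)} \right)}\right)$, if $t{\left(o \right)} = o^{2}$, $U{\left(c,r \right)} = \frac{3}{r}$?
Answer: $\frac{247}{4} \approx 61.75$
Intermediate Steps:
$E{\left(m,D \right)} = - \frac{D}{8}$
$h{\left(f \right)} = - \frac{19 f}{4}$ ($h{\left(f \right)} = \left(-5 - - \frac{1}{4}\right) f = \left(-5 + \frac{1}{4}\right) f = - \frac{19 f}{4}$)
$h{\left(-1 \right)} \left(4 + t{\left(U{\left(-1,1 \right)} \right)}\right) = \left(- \frac{19}{4}\right) \left(-1\right) \left(4 + \left(\frac{3}{1}\right)^{2}\right) = \frac{19 \left(4 + \left(3 \cdot 1\right)^{2}\right)}{4} = \frac{19 \left(4 + 3^{2}\right)}{4} = \frac{19 \left(4 + 9\right)}{4} = \frac{19}{4} \cdot 13 = \frac{247}{4}$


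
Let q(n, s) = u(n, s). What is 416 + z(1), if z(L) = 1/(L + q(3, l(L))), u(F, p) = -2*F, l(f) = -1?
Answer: 2079/5 ≈ 415.80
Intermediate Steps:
q(n, s) = -2*n
z(L) = 1/(-6 + L) (z(L) = 1/(L - 2*3) = 1/(L - 6) = 1/(-6 + L))
416 + z(1) = 416 + 1/(-6 + 1) = 416 + 1/(-5) = 416 - 1/5 = 2079/5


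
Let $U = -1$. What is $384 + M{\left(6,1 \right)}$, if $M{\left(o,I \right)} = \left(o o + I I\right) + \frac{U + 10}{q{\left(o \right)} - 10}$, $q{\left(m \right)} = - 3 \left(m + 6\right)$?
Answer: $\frac{19357}{46} \approx 420.8$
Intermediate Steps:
$q{\left(m \right)} = -18 - 3 m$ ($q{\left(m \right)} = - 3 \left(6 + m\right) = -18 - 3 m$)
$M{\left(o,I \right)} = I^{2} + o^{2} + \frac{9}{-28 - 3 o}$ ($M{\left(o,I \right)} = \left(o o + I I\right) + \frac{-1 + 10}{\left(-18 - 3 o\right) - 10} = \left(o^{2} + I^{2}\right) + \frac{9}{-28 - 3 o} = \left(I^{2} + o^{2}\right) + \frac{9}{-28 - 3 o} = I^{2} + o^{2} + \frac{9}{-28 - 3 o}$)
$384 + M{\left(6,1 \right)} = 384 + \frac{-9 + 3 \cdot 6^{3} + 28 \cdot 1^{2} + 28 \cdot 6^{2} + 3 \cdot 6 \cdot 1^{2}}{28 + 3 \cdot 6} = 384 + \frac{-9 + 3 \cdot 216 + 28 \cdot 1 + 28 \cdot 36 + 3 \cdot 6 \cdot 1}{28 + 18} = 384 + \frac{-9 + 648 + 28 + 1008 + 18}{46} = 384 + \frac{1}{46} \cdot 1693 = 384 + \frac{1693}{46} = \frac{19357}{46}$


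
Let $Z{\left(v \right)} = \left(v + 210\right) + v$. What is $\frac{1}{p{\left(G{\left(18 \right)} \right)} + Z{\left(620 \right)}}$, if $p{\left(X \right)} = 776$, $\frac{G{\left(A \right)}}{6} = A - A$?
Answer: $\frac{1}{2226} \approx 0.00044924$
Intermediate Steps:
$G{\left(A \right)} = 0$ ($G{\left(A \right)} = 6 \left(A - A\right) = 6 \cdot 0 = 0$)
$Z{\left(v \right)} = 210 + 2 v$ ($Z{\left(v \right)} = \left(210 + v\right) + v = 210 + 2 v$)
$\frac{1}{p{\left(G{\left(18 \right)} \right)} + Z{\left(620 \right)}} = \frac{1}{776 + \left(210 + 2 \cdot 620\right)} = \frac{1}{776 + \left(210 + 1240\right)} = \frac{1}{776 + 1450} = \frac{1}{2226}$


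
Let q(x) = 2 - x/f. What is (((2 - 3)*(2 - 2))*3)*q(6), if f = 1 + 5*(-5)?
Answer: 0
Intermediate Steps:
f = -24 (f = 1 - 25 = -24)
q(x) = 2 + x/24 (q(x) = 2 - x/(-24) = 2 - x*(-1)/24 = 2 - (-1)*x/24 = 2 + x/24)
(((2 - 3)*(2 - 2))*3)*q(6) = (((2 - 3)*(2 - 2))*3)*(2 + (1/24)*6) = (-1*0*3)*(2 + 1/4) = (0*3)*(9/4) = 0*(9/4) = 0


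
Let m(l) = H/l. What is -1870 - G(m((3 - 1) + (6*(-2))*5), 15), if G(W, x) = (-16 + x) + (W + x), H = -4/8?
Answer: -218545/116 ≈ -1884.0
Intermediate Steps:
H = -1/2 (H = -4*1/8 = -1/2 ≈ -0.50000)
m(l) = -1/(2*l)
G(W, x) = -16 + W + 2*x
-1870 - G(m((3 - 1) + (6*(-2))*5), 15) = -1870 - (-16 - 1/(2*((3 - 1) + (6*(-2))*5)) + 2*15) = -1870 - (-16 - 1/(2*(2 - 12*5)) + 30) = -1870 - (-16 - 1/(2*(2 - 60)) + 30) = -1870 - (-16 - 1/2/(-58) + 30) = -1870 - (-16 - 1/2*(-1/58) + 30) = -1870 - (-16 + 1/116 + 30) = -1870 - 1*1625/116 = -1870 - 1625/116 = -218545/116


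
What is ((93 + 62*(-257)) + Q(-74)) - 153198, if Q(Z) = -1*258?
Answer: -169297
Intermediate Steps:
Q(Z) = -258
((93 + 62*(-257)) + Q(-74)) - 153198 = ((93 + 62*(-257)) - 258) - 153198 = ((93 - 15934) - 258) - 153198 = (-15841 - 258) - 153198 = -16099 - 153198 = -169297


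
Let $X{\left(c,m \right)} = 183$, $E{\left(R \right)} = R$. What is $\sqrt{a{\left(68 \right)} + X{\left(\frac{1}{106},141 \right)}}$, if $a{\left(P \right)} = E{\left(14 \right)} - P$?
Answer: $\sqrt{129} \approx 11.358$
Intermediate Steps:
$a{\left(P \right)} = 14 - P$
$\sqrt{a{\left(68 \right)} + X{\left(\frac{1}{106},141 \right)}} = \sqrt{\left(14 - 68\right) + 183} = \sqrt{-54 + 183} = \sqrt{129}$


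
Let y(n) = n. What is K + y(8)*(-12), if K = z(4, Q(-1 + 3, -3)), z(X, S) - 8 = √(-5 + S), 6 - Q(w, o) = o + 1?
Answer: -88 + √3 ≈ -86.268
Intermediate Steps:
Q(w, o) = 5 - o (Q(w, o) = 6 - (o + 1) = 6 - (1 + o) = 6 + (-1 - o) = 5 - o)
z(X, S) = 8 + √(-5 + S)
K = 8 + √3 (K = 8 + √(-5 + (5 - 1*(-3))) = 8 + √(-5 + (5 + 3)) = 8 + √(-5 + 8) = 8 + √3 ≈ 9.7321)
K + y(8)*(-12) = (8 + √3) + 8*(-12) = (8 + √3) - 96 = -88 + √3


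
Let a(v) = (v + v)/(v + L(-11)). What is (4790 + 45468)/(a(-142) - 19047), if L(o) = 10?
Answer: -829257/314240 ≈ -2.6389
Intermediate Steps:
a(v) = 2*v/(10 + v) (a(v) = (v + v)/(v + 10) = (2*v)/(10 + v) = 2*v/(10 + v))
(4790 + 45468)/(a(-142) - 19047) = (4790 + 45468)/(2*(-142)/(10 - 142) - 19047) = 50258/(2*(-142)/(-132) - 19047) = 50258/(2*(-142)*(-1/132) - 19047) = 50258/(71/33 - 19047) = 50258/(-628480/33) = 50258*(-33/628480) = -829257/314240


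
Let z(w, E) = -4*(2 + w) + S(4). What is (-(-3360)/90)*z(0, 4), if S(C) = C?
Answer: -448/3 ≈ -149.33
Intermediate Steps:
z(w, E) = -4 - 4*w (z(w, E) = -4*(2 + w) + 4 = (-8 - 4*w) + 4 = -4 - 4*w)
(-(-3360)/90)*z(0, 4) = (-(-3360)/90)*(-4 - 4*0) = (-(-3360)/90)*(-4 + 0) = -80*(-7/15)*(-4) = (112/3)*(-4) = -448/3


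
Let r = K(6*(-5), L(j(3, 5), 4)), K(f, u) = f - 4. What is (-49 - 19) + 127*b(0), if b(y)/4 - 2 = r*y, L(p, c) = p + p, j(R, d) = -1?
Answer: 948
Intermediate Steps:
L(p, c) = 2*p
K(f, u) = -4 + f
r = -34 (r = -4 + 6*(-5) = -4 - 30 = -34)
b(y) = 8 - 136*y (b(y) = 8 + 4*(-34*y) = 8 - 136*y)
(-49 - 19) + 127*b(0) = (-49 - 19) + 127*(8 - 136*0) = -68 + 127*(8 + 0) = -68 + 127*8 = -68 + 1016 = 948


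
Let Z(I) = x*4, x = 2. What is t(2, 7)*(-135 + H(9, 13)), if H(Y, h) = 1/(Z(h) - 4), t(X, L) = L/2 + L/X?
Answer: -3773/4 ≈ -943.25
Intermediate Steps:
t(X, L) = L/2 + L/X (t(X, L) = L*(½) + L/X = L/2 + L/X)
Z(I) = 8 (Z(I) = 2*4 = 8)
H(Y, h) = ¼ (H(Y, h) = 1/(8 - 4) = 1/4 = ¼)
t(2, 7)*(-135 + H(9, 13)) = ((½)*7 + 7/2)*(-135 + ¼) = (7/2 + 7*(½))*(-539/4) = (7/2 + 7/2)*(-539/4) = 7*(-539/4) = -3773/4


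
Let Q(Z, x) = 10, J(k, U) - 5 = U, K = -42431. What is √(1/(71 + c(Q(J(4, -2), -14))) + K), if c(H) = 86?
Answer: I*√1045881562/157 ≈ 205.99*I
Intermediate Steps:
J(k, U) = 5 + U
√(1/(71 + c(Q(J(4, -2), -14))) + K) = √(1/(71 + 86) - 42431) = √(1/157 - 42431) = √(-6661666/157) = I*√1045881562/157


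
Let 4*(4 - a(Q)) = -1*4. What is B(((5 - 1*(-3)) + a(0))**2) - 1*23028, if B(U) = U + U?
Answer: -22690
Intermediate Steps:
a(Q) = 5 (a(Q) = 4 - (-1)*4/4 = 4 - 1/4*(-4) = 4 + 1 = 5)
B(U) = 2*U
B(((5 - 1*(-3)) + a(0))**2) - 1*23028 = 2*((5 - 1*(-3)) + 5)**2 - 1*23028 = 2*((5 + 3) + 5)**2 - 23028 = 2*(8 + 5)**2 - 23028 = 2*13**2 - 23028 = 2*169 - 23028 = 338 - 23028 = -22690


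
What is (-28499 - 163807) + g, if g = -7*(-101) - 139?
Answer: -191738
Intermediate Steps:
g = 568 (g = 707 - 139 = 568)
(-28499 - 163807) + g = (-28499 - 163807) + 568 = -192306 + 568 = -191738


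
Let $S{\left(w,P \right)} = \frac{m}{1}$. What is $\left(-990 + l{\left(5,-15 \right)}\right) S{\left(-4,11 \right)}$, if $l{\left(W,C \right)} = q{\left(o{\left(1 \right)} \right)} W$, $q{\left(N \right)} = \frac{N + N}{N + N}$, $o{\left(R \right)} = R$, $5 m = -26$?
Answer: $5122$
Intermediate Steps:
$m = - \frac{26}{5}$ ($m = \frac{1}{5} \left(-26\right) = - \frac{26}{5} \approx -5.2$)
$S{\left(w,P \right)} = - \frac{26}{5}$ ($S{\left(w,P \right)} = - \frac{26}{5 \cdot 1} = \left(- \frac{26}{5}\right) 1 = - \frac{26}{5}$)
$q{\left(N \right)} = 1$ ($q{\left(N \right)} = \frac{2 N}{2 N} = 2 N \frac{1}{2 N} = 1$)
$l{\left(W,C \right)} = W$ ($l{\left(W,C \right)} = 1 W = W$)
$\left(-990 + l{\left(5,-15 \right)}\right) S{\left(-4,11 \right)} = \left(-990 + 5\right) \left(- \frac{26}{5}\right) = \left(-985\right) \left(- \frac{26}{5}\right) = 5122$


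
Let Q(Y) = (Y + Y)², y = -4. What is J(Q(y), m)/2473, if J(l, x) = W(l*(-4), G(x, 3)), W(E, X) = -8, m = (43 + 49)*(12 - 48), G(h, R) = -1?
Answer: -8/2473 ≈ -0.0032349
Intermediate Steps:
Q(Y) = 4*Y² (Q(Y) = (2*Y)² = 4*Y²)
m = -3312 (m = 92*(-36) = -3312)
J(l, x) = -8
J(Q(y), m)/2473 = -8/2473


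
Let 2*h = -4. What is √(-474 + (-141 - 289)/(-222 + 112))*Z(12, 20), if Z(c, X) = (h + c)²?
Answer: 100*I*√56881/11 ≈ 2168.2*I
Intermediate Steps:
h = -2 (h = (½)*(-4) = -2)
Z(c, X) = (-2 + c)²
√(-474 + (-141 - 289)/(-222 + 112))*Z(12, 20) = √(-474 + (-141 - 289)/(-222 + 112))*(-2 + 12)² = √(-474 - 430/(-110))*10² = √(-474 - 430*(-1/110))*100 = √(-474 + 43/11)*100 = √(-5171/11)*100 = (I*√56881/11)*100 = 100*I*√56881/11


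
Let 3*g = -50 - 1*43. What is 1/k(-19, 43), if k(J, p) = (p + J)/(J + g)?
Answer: -25/12 ≈ -2.0833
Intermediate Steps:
g = -31 (g = (-50 - 1*43)/3 = (-50 - 43)/3 = (1/3)*(-93) = -31)
k(J, p) = (J + p)/(-31 + J) (k(J, p) = (p + J)/(J - 31) = (J + p)/(-31 + J))
1/k(-19, 43) = 1/((-19 + 43)/(-31 - 19)) = 1/(24/(-50)) = 1/(-1/50*24) = 1/(-12/25) = -25/12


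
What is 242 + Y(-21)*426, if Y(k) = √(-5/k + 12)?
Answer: 242 + 142*√5397/7 ≈ 1732.3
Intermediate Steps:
Y(k) = √(12 - 5/k)
242 + Y(-21)*426 = 242 + √(12 - 5/(-21))*426 = 242 + √(12 - 5*(-1/21))*426 = 242 + √(12 + 5/21)*426 = 242 + √(257/21)*426 = 242 + (√5397/21)*426 = 242 + 142*√5397/7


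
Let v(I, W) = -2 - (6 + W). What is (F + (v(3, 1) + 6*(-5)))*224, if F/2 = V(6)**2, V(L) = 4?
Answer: -1568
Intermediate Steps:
v(I, W) = -8 - W (v(I, W) = -2 + (-6 - W) = -8 - W)
F = 32 (F = 2*4**2 = 2*16 = 32)
(F + (v(3, 1) + 6*(-5)))*224 = (32 + ((-8 - 1*1) + 6*(-5)))*224 = (32 + ((-8 - 1) - 30))*224 = (32 + (-9 - 30))*224 = (32 - 39)*224 = -7*224 = -1568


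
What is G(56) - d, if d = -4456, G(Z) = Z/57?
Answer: 254048/57 ≈ 4457.0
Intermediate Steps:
G(Z) = Z/57 (G(Z) = Z*(1/57) = Z/57)
G(56) - d = (1/57)*56 - 1*(-4456) = 56/57 + 4456 = 254048/57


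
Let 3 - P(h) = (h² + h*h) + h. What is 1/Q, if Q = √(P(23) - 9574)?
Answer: -I*√2663/5326 ≈ -0.0096891*I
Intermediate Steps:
P(h) = 3 - h - 2*h² (P(h) = 3 - ((h² + h*h) + h) = 3 - ((h² + h²) + h) = 3 - (2*h² + h) = 3 - (h + 2*h²) = 3 + (-h - 2*h²) = 3 - h - 2*h²)
Q = 2*I*√2663 (Q = √((3 - 1*23 - 2*23²) - 9574) = √((3 - 23 - 2*529) - 9574) = √((3 - 23 - 1058) - 9574) = √(-1078 - 9574) = √(-10652) = 2*I*√2663 ≈ 103.21*I)
1/Q = 1/(2*I*√2663) = -I*√2663/5326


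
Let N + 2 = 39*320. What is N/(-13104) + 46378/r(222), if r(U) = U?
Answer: 50413933/242424 ≈ 207.96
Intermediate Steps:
N = 12478 (N = -2 + 39*320 = -2 + 12480 = 12478)
N/(-13104) + 46378/r(222) = 12478/(-13104) + 46378/222 = 12478*(-1/13104) + 46378*(1/222) = -6239/6552 + 23189/111 = 50413933/242424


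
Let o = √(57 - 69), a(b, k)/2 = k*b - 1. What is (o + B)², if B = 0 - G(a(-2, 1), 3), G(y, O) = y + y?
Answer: 132 + 48*I*√3 ≈ 132.0 + 83.138*I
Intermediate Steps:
a(b, k) = -2 + 2*b*k (a(b, k) = 2*(k*b - 1) = 2*(b*k - 1) = 2*(-1 + b*k) = -2 + 2*b*k)
G(y, O) = 2*y
o = 2*I*√3 (o = √(-12) = 2*I*√3 ≈ 3.4641*I)
B = 12 (B = 0 - 2*(-2 + 2*(-2)*1) = 0 - 2*(-2 - 4) = 0 - 2*(-6) = 0 - 1*(-12) = 0 + 12 = 12)
(o + B)² = (2*I*√3 + 12)² = (12 + 2*I*√3)²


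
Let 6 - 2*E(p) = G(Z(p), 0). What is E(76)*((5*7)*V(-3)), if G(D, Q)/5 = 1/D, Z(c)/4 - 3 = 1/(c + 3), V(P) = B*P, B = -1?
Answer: 79755/272 ≈ 293.22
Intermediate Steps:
V(P) = -P
Z(c) = 12 + 4/(3 + c) (Z(c) = 12 + 4/(c + 3) = 12 + 4/(3 + c))
G(D, Q) = 5/D
E(p) = 3 - 5*(3 + p)/(8*(10 + 3*p)) (E(p) = 3 - 5/(2*(4*(10 + 3*p)/(3 + p))) = 3 - 5*(3 + p)/(4*(10 + 3*p))/2 = 3 - 5*(3 + p)/(8*(10 + 3*p)))
E(76)*((5*7)*V(-3)) = ((225 + 67*76)/(8*(10 + 3*76)))*((5*7)*(-1*(-3))) = ((225 + 5092)/(8*(10 + 228)))*(35*3) = ((1/8)*5317/238)*105 = ((1/8)*(1/238)*5317)*105 = (5317/1904)*105 = 79755/272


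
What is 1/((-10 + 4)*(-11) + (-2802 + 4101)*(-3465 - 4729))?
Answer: -1/10643940 ≈ -9.3950e-8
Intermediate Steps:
1/((-10 + 4)*(-11) + (-2802 + 4101)*(-3465 - 4729)) = 1/(-6*(-11) + 1299*(-8194)) = 1/(66 - 10644006) = 1/(-10643940) = -1/10643940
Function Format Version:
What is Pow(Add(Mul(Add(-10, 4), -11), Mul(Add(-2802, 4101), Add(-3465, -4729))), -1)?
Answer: Rational(-1, 10643940) ≈ -9.3950e-8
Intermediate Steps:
Pow(Add(Mul(Add(-10, 4), -11), Mul(Add(-2802, 4101), Add(-3465, -4729))), -1) = Pow(Add(Mul(-6, -11), Mul(1299, -8194)), -1) = Pow(Add(66, -10644006), -1) = Pow(-10643940, -1) = Rational(-1, 10643940)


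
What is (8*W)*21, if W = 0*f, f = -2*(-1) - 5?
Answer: 0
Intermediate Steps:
f = -3 (f = 2 - 5 = -3)
W = 0 (W = 0*(-3) = 0)
(8*W)*21 = (8*0)*21 = 0*21 = 0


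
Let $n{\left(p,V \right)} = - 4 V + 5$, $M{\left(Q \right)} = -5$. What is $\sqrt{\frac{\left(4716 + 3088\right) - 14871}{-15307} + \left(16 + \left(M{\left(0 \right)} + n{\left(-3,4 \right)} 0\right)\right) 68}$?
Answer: $\frac{3 \sqrt{19485305869}}{15307} \approx 27.358$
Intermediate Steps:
$n{\left(p,V \right)} = 5 - 4 V$
$\sqrt{\frac{\left(4716 + 3088\right) - 14871}{-15307} + \left(16 + \left(M{\left(0 \right)} + n{\left(-3,4 \right)} 0\right)\right) 68} = \sqrt{\frac{\left(4716 + 3088\right) - 14871}{-15307} + \left(16 - \left(5 - \left(5 - 16\right) 0\right)\right) 68} = \sqrt{\left(7804 - 14871\right) \left(- \frac{1}{15307}\right) + \left(16 - \left(5 - \left(5 - 16\right) 0\right)\right) 68} = \sqrt{\left(-7067\right) \left(- \frac{1}{15307}\right) + \left(16 - 5\right) 68} = \sqrt{\frac{7067}{15307} + \left(16 + \left(-5 + 0\right)\right) 68} = \sqrt{\frac{7067}{15307} + \left(16 - 5\right) 68} = \sqrt{\frac{7067}{15307} + 11 \cdot 68} = \sqrt{\frac{7067}{15307} + 748} = \sqrt{\frac{11456703}{15307}} = \frac{3 \sqrt{19485305869}}{15307}$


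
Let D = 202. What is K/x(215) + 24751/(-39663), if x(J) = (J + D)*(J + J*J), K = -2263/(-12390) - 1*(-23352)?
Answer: -219527294728933/352469358586800 ≈ -0.62283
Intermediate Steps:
K = 289333543/12390 (K = -2263*(-1/12390) + 23352 = 2263/12390 + 23352 = 289333543/12390 ≈ 23352.)
x(J) = (202 + J)*(J + J²) (x(J) = (J + 202)*(J + J*J) = (202 + J)*(J + J²))
K/x(215) + 24751/(-39663) = 289333543/(12390*((215*(202 + 215² + 203*215)))) + 24751/(-39663) = 289333543/(12390*((215*(202 + 46225 + 43645)))) + 24751*(-1/39663) = 289333543/(12390*((215*90072))) - 24751/39663 = (289333543/12390)/19365480 - 24751/39663 = (289333543/12390)*(1/19365480) - 24751/39663 = 289333543/239938297200 - 24751/39663 = -219527294728933/352469358586800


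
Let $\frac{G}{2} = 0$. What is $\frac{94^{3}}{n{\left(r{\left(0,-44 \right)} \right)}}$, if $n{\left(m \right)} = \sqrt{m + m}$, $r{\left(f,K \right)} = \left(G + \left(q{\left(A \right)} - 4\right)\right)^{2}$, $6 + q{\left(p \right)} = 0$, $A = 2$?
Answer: $\frac{207646 \sqrt{2}}{5} \approx 58731.0$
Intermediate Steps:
$q{\left(p \right)} = -6$ ($q{\left(p \right)} = -6 + 0 = -6$)
$G = 0$ ($G = 2 \cdot 0 = 0$)
$r{\left(f,K \right)} = 100$ ($r{\left(f,K \right)} = \left(0 - 10\right)^{2} = \left(-10\right)^{2} = 100$)
$n{\left(m \right)} = \sqrt{2} \sqrt{m}$ ($n{\left(m \right)} = \sqrt{2 m} = \sqrt{2} \sqrt{m}$)
$\frac{94^{3}}{n{\left(r{\left(0,-44 \right)} \right)}} = \frac{94^{3}}{\sqrt{2} \sqrt{100}} = \frac{830584}{\sqrt{2} \cdot 10} = \frac{830584}{10 \sqrt{2}} = 830584 \frac{\sqrt{2}}{20} = \frac{207646 \sqrt{2}}{5}$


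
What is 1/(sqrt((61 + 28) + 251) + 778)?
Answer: 389/302472 - sqrt(85)/302472 ≈ 0.0012556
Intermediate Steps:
1/(sqrt((61 + 28) + 251) + 778) = 1/(sqrt(89 + 251) + 778) = 1/(sqrt(340) + 778) = 1/(2*sqrt(85) + 778) = 1/(778 + 2*sqrt(85))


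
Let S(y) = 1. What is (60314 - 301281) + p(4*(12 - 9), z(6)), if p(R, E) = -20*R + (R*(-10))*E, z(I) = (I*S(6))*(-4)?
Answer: -238327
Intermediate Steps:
z(I) = -4*I (z(I) = (I*1)*(-4) = I*(-4) = -4*I)
p(R, E) = -20*R - 10*E*R (p(R, E) = -20*R + (-10*R)*E = -20*R - 10*E*R)
(60314 - 301281) + p(4*(12 - 9), z(6)) = (60314 - 301281) - 10*4*(12 - 9)*(2 - 4*6) = -240967 - 10*4*3*(2 - 24) = -240967 - 10*12*(-22) = -240967 + 2640 = -238327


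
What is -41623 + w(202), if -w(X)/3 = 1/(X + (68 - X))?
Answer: -2830367/68 ≈ -41623.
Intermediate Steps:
w(X) = -3/68 (w(X) = -3/(X + (68 - X)) = -3/68)
-41623 + w(202) = -41623 - 3/68 = -2830367/68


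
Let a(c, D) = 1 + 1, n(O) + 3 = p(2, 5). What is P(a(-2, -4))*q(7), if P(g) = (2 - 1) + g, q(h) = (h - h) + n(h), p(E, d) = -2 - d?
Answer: -30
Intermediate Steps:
n(O) = -10 (n(O) = -3 + (-2 - 1*5) = -3 + (-2 - 5) = -3 - 7 = -10)
a(c, D) = 2
q(h) = -10 (q(h) = (h - h) - 10 = 0 - 10 = -10)
P(g) = 1 + g
P(a(-2, -4))*q(7) = (1 + 2)*(-10) = 3*(-10) = -30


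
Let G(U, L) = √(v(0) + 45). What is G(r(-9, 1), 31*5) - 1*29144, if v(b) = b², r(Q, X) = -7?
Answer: -29144 + 3*√5 ≈ -29137.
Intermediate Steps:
G(U, L) = 3*√5 (G(U, L) = √(0² + 45) = √(0 + 45) = √45 = 3*√5)
G(r(-9, 1), 31*5) - 1*29144 = 3*√5 - 1*29144 = 3*√5 - 29144 = -29144 + 3*√5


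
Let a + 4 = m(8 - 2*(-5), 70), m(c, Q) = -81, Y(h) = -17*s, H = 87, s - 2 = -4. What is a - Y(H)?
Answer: -119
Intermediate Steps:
s = -2 (s = 2 - 4 = -2)
Y(h) = 34 (Y(h) = -17*(-2) = 34)
a = -85 (a = -4 - 81 = -85)
a - Y(H) = -85 - 1*34 = -85 - 34 = -119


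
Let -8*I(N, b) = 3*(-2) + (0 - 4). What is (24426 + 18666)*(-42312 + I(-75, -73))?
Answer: -1823254839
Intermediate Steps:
I(N, b) = 5/4 (I(N, b) = -(3*(-2) + (0 - 4))/8 = -(-6 - 4)/8 = -⅛*(-10) = 5/4)
(24426 + 18666)*(-42312 + I(-75, -73)) = (24426 + 18666)*(-42312 + 5/4) = 43092*(-169243/4) = -1823254839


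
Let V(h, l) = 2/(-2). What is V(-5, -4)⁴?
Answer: 1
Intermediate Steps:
V(h, l) = -1 (V(h, l) = 2*(-½) = -1)
V(-5, -4)⁴ = (-1)⁴ = 1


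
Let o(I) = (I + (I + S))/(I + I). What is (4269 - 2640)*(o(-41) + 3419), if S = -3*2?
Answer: 228423267/41 ≈ 5.5713e+6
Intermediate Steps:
S = -6
o(I) = (-6 + 2*I)/(2*I) (o(I) = (I + (I - 6))/(I + I) = (I + (-6 + I))/((2*I)) = (-6 + 2*I)*(1/(2*I)) = (-6 + 2*I)/(2*I))
(4269 - 2640)*(o(-41) + 3419) = (4269 - 2640)*((-3 - 41)/(-41) + 3419) = 1629*(-1/41*(-44) + 3419) = 1629*(44/41 + 3419) = 1629*(140223/41) = 228423267/41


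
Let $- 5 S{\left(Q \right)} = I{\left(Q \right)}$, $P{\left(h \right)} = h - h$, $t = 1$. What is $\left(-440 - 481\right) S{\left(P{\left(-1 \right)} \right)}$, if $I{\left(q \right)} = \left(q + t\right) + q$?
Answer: $\frac{921}{5} \approx 184.2$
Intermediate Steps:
$P{\left(h \right)} = 0$
$I{\left(q \right)} = 1 + 2 q$ ($I{\left(q \right)} = \left(q + 1\right) + q = \left(1 + q\right) + q = 1 + 2 q$)
$S{\left(Q \right)} = - \frac{1}{5} - \frac{2 Q}{5}$ ($S{\left(Q \right)} = - \frac{1 + 2 Q}{5} = - \frac{1}{5} - \frac{2 Q}{5}$)
$\left(-440 - 481\right) S{\left(P{\left(-1 \right)} \right)} = \left(-440 - 481\right) \left(- \frac{1}{5} - 0\right) = - 921 \left(- \frac{1}{5} + 0\right) = \left(-921\right) \left(- \frac{1}{5}\right) = \frac{921}{5}$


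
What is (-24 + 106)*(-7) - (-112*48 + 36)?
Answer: 4766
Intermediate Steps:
(-24 + 106)*(-7) - (-112*48 + 36) = 82*(-7) - (-5376 + 36) = -574 - 1*(-5340) = -574 + 5340 = 4766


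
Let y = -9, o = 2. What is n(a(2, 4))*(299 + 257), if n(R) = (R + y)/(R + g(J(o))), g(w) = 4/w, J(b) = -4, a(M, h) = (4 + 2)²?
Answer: 15012/35 ≈ 428.91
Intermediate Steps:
a(M, h) = 36 (a(M, h) = 6² = 36)
n(R) = (-9 + R)/(-1 + R) (n(R) = (R - 9)/(R + 4/(-4)) = (-9 + R)/(R + 4*(-¼)) = (-9 + R)/(R - 1) = (-9 + R)/(-1 + R))
n(a(2, 4))*(299 + 257) = ((-9 + 36)/(-1 + 36))*(299 + 257) = (27/35)*556 = 15012/35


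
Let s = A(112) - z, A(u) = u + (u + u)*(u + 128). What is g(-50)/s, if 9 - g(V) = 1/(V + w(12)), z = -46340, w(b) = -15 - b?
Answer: 347/3858162 ≈ 8.9939e-5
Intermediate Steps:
g(V) = 9 - 1/(-27 + V) (g(V) = 9 - 1/(V + (-15 - 1*12)) = 9 - 1/(V + (-15 - 12)) = 9 - 1/(V - 27) = 9 - 1/(-27 + V))
A(u) = u + 2*u*(128 + u) (A(u) = u + (2*u)*(128 + u) = u + 2*u*(128 + u))
s = 100212 (s = 112*(257 + 2*112) - 1*(-46340) = 112*(257 + 224) + 46340 = 112*481 + 46340 = 53872 + 46340 = 100212)
g(-50)/s = ((-244 + 9*(-50))/(-27 - 50))/100212 = ((-244 - 450)/(-77))*(1/100212) = -1/77*(-694)*(1/100212) = (694/77)*(1/100212) = 347/3858162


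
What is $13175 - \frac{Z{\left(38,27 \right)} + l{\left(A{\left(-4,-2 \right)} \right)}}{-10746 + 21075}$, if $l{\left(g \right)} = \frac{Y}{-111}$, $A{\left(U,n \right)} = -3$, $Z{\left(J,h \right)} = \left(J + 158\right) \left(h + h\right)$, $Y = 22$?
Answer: $\frac{15104213023}{1146519} \approx 13174.0$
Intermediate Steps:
$Z{\left(J,h \right)} = 2 h \left(158 + J\right)$ ($Z{\left(J,h \right)} = \left(158 + J\right) 2 h = 2 h \left(158 + J\right)$)
$l{\left(g \right)} = - \frac{22}{111}$ ($l{\left(g \right)} = \frac{22}{-111} = 22 \left(- \frac{1}{111}\right) = - \frac{22}{111}$)
$13175 - \frac{Z{\left(38,27 \right)} + l{\left(A{\left(-4,-2 \right)} \right)}}{-10746 + 21075} = 13175 - \frac{2 \cdot 27 \left(158 + 38\right) - \frac{22}{111}}{-10746 + 21075} = 13175 - \frac{2 \cdot 27 \cdot 196 - \frac{22}{111}}{10329} = 13175 - \left(10584 - \frac{22}{111}\right) \frac{1}{10329} = 13175 - \frac{1174802}{111} \cdot \frac{1}{10329} = 13175 - \frac{1174802}{1146519} = \frac{15104213023}{1146519}$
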